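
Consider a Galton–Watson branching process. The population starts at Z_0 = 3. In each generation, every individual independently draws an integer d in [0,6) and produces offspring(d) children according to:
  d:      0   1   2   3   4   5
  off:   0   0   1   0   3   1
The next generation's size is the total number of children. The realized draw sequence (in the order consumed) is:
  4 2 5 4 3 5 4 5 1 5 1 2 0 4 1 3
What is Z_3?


5

gen 0: Z_0=3, draws=[4, 2, 5], offspring=[3, 1, 1], Z_1=5
gen 1: Z_1=5, draws=[4, 3, 5, 4, 5], offspring=[3, 0, 1, 3, 1], Z_2=8
gen 2: Z_2=8, draws=[1, 5, 1, 2, 0, 4, 1, 3], offspring=[0, 1, 0, 1, 0, 3, 0, 0], Z_3=5


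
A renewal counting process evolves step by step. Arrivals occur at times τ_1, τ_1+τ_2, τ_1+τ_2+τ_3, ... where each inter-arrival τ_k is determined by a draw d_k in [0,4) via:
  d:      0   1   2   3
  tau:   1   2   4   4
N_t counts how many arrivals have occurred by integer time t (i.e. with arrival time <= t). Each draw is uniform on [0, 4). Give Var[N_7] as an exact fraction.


Inter-arrival values over d=0..3: [1, 2, 4, 4]
Each d has probability 1/4, so the pmf of τ is: f(1) = 1/4, f(2) = 1/4, f(4) = 1/2
Let p_n(j) = P(N_n = j), with p_0 = [1]. Condition on τ_1: p_n(0) = P(τ > n), and for j >= 1, p_n(j) = Σ_{k<=n} f(k)·p_{n−k}(j−1)
p_1 = [3/4, 1/4]  (j = 0..1)
p_2 = [1/2, 7/16, 1/16]  (j = 0..2)
p_3 = [1/2, 5/16, 11/64, 1/64]  (j = 0..3)
p_4 = [0, 3/4, 3/16, 15/256, 1/256]  (j = 0..4)
p_5 = [0, 1/2, 25/64, 23/256, 19/1024, 1/1024]  (j = 0..5)
p_6 = [0, 1/4, 17/32, 45/256, 19/512, 23/4096, 1/4096]  (j = 0..6)
p_7 = [0, 1/4, 11/32, 81/256, 19/256, 57/4096, 27/16384, 1/16384]  (j = 0..7)
E[N_7] = Σ j·p_7(j) = 37085/16384;  E[N_7²] = Σ j²·p_7(j) = 99457/16384
Var[N_7] = 99457/16384 − (37085/16384)² = 254206263/268435456

254206263/268435456


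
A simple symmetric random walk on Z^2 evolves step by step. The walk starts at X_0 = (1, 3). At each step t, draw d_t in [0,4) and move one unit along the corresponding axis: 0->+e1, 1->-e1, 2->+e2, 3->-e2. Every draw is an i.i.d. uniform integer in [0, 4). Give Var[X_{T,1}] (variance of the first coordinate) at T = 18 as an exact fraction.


Outcome values over d=0..3: [1, -1, 0, 0]
Σy = 0, Σy² = 2, M = 4
μ = 0/4 = 0,  σ² = 2/4 − (0)² = 1/2
Independent increments: Var[X_18] = 18·σ² = 18·(1/2) = 9

9


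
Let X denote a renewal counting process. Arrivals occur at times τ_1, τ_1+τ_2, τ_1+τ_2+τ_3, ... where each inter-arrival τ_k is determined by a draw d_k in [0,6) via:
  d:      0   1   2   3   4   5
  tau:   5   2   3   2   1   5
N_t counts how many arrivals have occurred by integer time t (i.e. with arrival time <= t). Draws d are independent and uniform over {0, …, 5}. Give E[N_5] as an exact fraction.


Inter-arrival values over d=0..5: [5, 2, 3, 2, 1, 5]
Each d has probability 1/6, so the pmf of τ is: f(1) = 1/6, f(2) = 1/3, f(3) = 1/6, f(5) = 1/3
Renewal equation for m(n) = E[N_n]: condition on τ_1 = k (if k <= n, one arrival plus a fresh copy on the remaining n−k steps): m(n) = F(n) + Σ_{k<=n} f(k)·m(n−k), where F(n) = P(τ <= n) and m(0) = 0
m(1) = F(1) = 1/6
m(2) = F(2) + f(1)·m(1) = 1/2 + 1/6·1/6 = 19/36
m(3) = F(3) + f(1)·m(2) + f(2)·m(1) = 2/3 + 1/6·19/36 + 1/3·1/6 = 175/216
m(4) = F(4) + f(1)·m(3) + f(2)·m(2) + f(3)·m(1) = 2/3 + 1/6·175/216 + 1/3·19/36 + 1/6·1/6 = 1303/1296
m(5) = F(5) + f(1)·m(4) + f(2)·m(3) + f(3)·m(2) = 1 + 1/6·1303/1296 + 1/3·175/216 + 1/6·19/36 = 11863/7776
E[N_5] = m(5) = 11863/7776

11863/7776


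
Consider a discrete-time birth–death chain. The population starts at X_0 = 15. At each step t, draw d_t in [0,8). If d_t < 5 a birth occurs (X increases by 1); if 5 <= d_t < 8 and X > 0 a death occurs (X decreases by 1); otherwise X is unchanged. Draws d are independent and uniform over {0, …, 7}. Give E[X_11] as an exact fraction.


X can drop by at most 1 per step and X_0 = 15 > T = 11, so X_t >= 15 − t >= 4 > 0 for every t <= 11: the floor at 0 (the 'and X > 0' condition) never binds. Hence X_11 = X_0 + Σ_{t<11} Y_t with i.i.d. increments Y_t = y(d_t) ∈ {+1, −1, 0}.
Outcome values over d=0..7: [1, 1, 1, 1, 1, -1, -1, -1]
Σy = 2, Σy² = 8, M = 8
μ = 2/8 = 1/4,  σ² = 8/8 − (1/4)² = 15/16
E[X_11] = 15 + 11·(1/4) = 71/4

71/4


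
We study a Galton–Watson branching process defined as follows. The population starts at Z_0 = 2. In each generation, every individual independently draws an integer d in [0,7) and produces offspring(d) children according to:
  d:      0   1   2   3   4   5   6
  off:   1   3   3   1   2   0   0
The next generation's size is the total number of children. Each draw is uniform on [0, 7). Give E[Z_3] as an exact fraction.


Outcome values over d=0..6: [1, 3, 3, 1, 2, 0, 0]
Σy = 10, Σy² = 24, M = 7
μ = 10/7 = 10/7,  σ² = 24/7 − (10/7)² = 68/49
E[Z_0] = 2
E[Z_1] = 10/7·E[Z_0] = 20/7
E[Z_2] = 10/7·E[Z_1] = 200/49
E[Z_3] = 10/7·E[Z_2] = 2000/343

2000/343


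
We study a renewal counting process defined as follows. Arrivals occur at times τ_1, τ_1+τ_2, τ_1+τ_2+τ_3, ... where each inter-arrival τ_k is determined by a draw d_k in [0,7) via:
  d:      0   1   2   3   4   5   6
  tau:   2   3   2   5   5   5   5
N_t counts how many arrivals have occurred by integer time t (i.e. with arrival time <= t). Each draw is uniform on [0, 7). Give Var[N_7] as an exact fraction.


Inter-arrival values over d=0..6: [2, 3, 2, 5, 5, 5, 5]
Each d has probability 1/7, so the pmf of τ is: f(2) = 2/7, f(3) = 1/7, f(5) = 4/7
Let p_n(j) = P(N_n = j), with p_0 = [1]. Condition on τ_1: p_n(0) = P(τ > n), and for j >= 1, p_n(j) = Σ_{k<=n} f(k)·p_{n−k}(j−1)
p_1 = [1]  (j = 0)
p_2 = [5/7, 2/7]  (j = 0..1)
p_3 = [4/7, 3/7]  (j = 0..1)
p_4 = [4/7, 17/49, 4/49]  (j = 0..2)
p_5 = [0, 41/49, 8/49]  (j = 0..2)
p_6 = [0, 40/49, 55/343, 8/343]  (j = 0..3)
p_7 = [0, 24/49, 155/343, 20/343]  (j = 0..3)
E[N_7] = Σ j·p_7(j) = 538/343;  E[N_7²] = Σ j²·p_7(j) = 968/343
Var[N_7] = 968/343 − (538/343)² = 42580/117649

42580/117649


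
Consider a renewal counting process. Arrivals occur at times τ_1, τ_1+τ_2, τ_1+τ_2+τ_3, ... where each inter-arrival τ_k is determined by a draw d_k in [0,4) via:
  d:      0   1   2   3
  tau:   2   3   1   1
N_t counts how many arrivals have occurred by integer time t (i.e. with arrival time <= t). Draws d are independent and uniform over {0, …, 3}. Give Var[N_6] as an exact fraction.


Inter-arrival values over d=0..3: [2, 3, 1, 1]
Each d has probability 1/4, so the pmf of τ is: f(1) = 1/2, f(2) = 1/4, f(3) = 1/4
Let p_n(j) = P(N_n = j), with p_0 = [1]. Condition on τ_1: p_n(0) = P(τ > n), and for j >= 1, p_n(j) = Σ_{k<=n} f(k)·p_{n−k}(j−1)
p_1 = [1/2, 1/2]  (j = 0..1)
p_2 = [1/4, 1/2, 1/4]  (j = 0..2)
p_3 = [0, 1/2, 3/8, 1/8]  (j = 0..3)
p_4 = [0, 3/16, 1/2, 1/4, 1/16]  (j = 0..4)
p_5 = [0, 1/16, 11/32, 13/32, 5/32, 1/32]  (j = 0..5)
p_6 = [0, 0, 13/64, 25/64, 19/64, 3/32, 1/64]  (j = 0..6)
E[N_6] = Σ j·p_6(j) = 213/64;  E[N_6²] = Σ j²·p_6(j) = 767/64
Var[N_6] = 767/64 − (213/64)² = 3719/4096

3719/4096


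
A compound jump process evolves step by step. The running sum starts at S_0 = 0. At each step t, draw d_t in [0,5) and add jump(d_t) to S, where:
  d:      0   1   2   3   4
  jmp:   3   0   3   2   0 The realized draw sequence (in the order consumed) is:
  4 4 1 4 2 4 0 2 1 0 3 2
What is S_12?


t=0: S=0, d=4, jump=0, S_1=0
t=1: S=0, d=4, jump=0, S_2=0
t=2: S=0, d=1, jump=0, S_3=0
t=3: S=0, d=4, jump=0, S_4=0
t=4: S=0, d=2, jump=3, S_5=3
t=5: S=3, d=4, jump=0, S_6=3
t=6: S=3, d=0, jump=3, S_7=6
t=7: S=6, d=2, jump=3, S_8=9
t=8: S=9, d=1, jump=0, S_9=9
t=9: S=9, d=0, jump=3, S_10=12
t=10: S=12, d=3, jump=2, S_11=14
t=11: S=14, d=2, jump=3, S_12=17

17


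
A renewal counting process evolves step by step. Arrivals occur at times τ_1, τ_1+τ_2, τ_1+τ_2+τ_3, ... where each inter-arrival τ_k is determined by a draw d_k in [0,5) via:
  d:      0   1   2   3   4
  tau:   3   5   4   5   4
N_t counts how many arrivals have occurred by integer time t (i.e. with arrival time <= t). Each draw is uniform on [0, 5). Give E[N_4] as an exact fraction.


Inter-arrival values over d=0..4: [3, 5, 4, 5, 4]
Each d has probability 1/5, so the pmf of τ is: f(3) = 1/5, f(4) = 2/5, f(5) = 2/5
Renewal equation for m(n) = E[N_n]: condition on τ_1 = k (if k <= n, one arrival plus a fresh copy on the remaining n−k steps): m(n) = F(n) + Σ_{k<=n} f(k)·m(n−k), where F(n) = P(τ <= n) and m(0) = 0
m(1) = F(1) = 0
m(2) = F(2) = 0
m(3) = F(3) = 1/5
m(4) = F(4) = 3/5
E[N_4] = m(4) = 3/5

3/5


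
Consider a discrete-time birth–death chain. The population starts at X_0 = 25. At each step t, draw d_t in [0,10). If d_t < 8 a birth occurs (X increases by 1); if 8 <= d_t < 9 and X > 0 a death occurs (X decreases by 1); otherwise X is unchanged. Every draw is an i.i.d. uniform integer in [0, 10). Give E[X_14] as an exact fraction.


174/5

X can drop by at most 1 per step and X_0 = 25 > T = 14, so X_t >= 25 − t >= 11 > 0 for every t <= 14: the floor at 0 (the 'and X > 0' condition) never binds. Hence X_14 = X_0 + Σ_{t<14} Y_t with i.i.d. increments Y_t = y(d_t) ∈ {+1, −1, 0}.
Outcome values over d=0..9: [1, 1, 1, 1, 1, 1, 1, 1, -1, 0]
Σy = 7, Σy² = 9, M = 10
μ = 7/10 = 7/10,  σ² = 9/10 − (7/10)² = 41/100
E[X_14] = 25 + 14·(7/10) = 174/5


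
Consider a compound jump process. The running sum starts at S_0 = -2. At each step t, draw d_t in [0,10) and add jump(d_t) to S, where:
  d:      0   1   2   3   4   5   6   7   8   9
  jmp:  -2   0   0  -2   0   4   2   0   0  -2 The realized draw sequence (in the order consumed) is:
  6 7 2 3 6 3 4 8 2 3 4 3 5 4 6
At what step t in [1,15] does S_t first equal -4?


10

t=0: S=-2, d=6, jump=2, S_1=0
t=1: S=0, d=7, jump=0, S_2=0
t=2: S=0, d=2, jump=0, S_3=0
t=3: S=0, d=3, jump=-2, S_4=-2
t=4: S=-2, d=6, jump=2, S_5=0
t=5: S=0, d=3, jump=-2, S_6=-2
t=6: S=-2, d=4, jump=0, S_7=-2
t=7: S=-2, d=8, jump=0, S_8=-2
t=8: S=-2, d=2, jump=0, S_9=-2
t=9: S=-2, d=3, jump=-2, S_10=-4
t=10: S=-4, d=4, jump=0, S_11=-4
t=11: S=-4, d=3, jump=-2, S_12=-6
t=12: S=-6, d=5, jump=4, S_13=-2
t=13: S=-2, d=4, jump=0, S_14=-2
t=14: S=-2, d=6, jump=2, S_15=0


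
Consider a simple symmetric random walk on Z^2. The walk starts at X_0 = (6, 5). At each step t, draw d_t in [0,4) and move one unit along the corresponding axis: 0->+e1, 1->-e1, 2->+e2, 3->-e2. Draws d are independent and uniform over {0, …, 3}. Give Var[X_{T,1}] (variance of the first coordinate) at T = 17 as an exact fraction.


17/2

Outcome values over d=0..3: [1, -1, 0, 0]
Σy = 0, Σy² = 2, M = 4
μ = 0/4 = 0,  σ² = 2/4 − (0)² = 1/2
Independent increments: Var[X_17] = 17·σ² = 17·(1/2) = 17/2


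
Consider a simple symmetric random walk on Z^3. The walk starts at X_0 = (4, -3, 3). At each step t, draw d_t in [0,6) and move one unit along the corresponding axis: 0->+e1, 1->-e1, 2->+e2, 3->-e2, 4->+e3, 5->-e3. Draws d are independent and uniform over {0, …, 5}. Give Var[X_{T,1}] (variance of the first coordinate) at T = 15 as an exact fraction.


Outcome values over d=0..5: [1, -1, 0, 0, 0, 0]
Σy = 0, Σy² = 2, M = 6
μ = 0/6 = 0,  σ² = 2/6 − (0)² = 1/3
Independent increments: Var[X_15] = 15·σ² = 15·(1/3) = 5

5


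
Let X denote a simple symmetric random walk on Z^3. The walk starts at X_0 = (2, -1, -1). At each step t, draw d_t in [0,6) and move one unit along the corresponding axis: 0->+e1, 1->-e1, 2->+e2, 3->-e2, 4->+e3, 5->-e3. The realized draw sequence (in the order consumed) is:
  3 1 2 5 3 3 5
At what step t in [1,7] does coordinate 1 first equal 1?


t=0: X=(2, -1, -1), d=3 → -e2, X_1=(2, -2, -1)
t=1: X=(2, -2, -1), d=1 → -e1, X_2=(1, -2, -1)
t=2: X=(1, -2, -1), d=2 → +e2, X_3=(1, -1, -1)
t=3: X=(1, -1, -1), d=5 → -e3, X_4=(1, -1, -2)
t=4: X=(1, -1, -2), d=3 → -e2, X_5=(1, -2, -2)
t=5: X=(1, -2, -2), d=3 → -e2, X_6=(1, -3, -2)
t=6: X=(1, -3, -2), d=5 → -e3, X_7=(1, -3, -3)

2


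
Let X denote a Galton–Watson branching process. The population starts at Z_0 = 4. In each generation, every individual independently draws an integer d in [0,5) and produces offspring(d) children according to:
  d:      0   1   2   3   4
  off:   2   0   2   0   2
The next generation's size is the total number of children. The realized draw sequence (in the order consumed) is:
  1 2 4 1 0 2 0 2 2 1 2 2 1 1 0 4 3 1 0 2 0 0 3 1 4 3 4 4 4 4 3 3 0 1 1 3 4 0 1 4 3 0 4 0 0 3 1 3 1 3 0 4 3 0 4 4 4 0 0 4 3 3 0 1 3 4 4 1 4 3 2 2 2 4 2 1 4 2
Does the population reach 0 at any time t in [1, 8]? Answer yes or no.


gen 0: Z_0=4, draws=[1, 2, 4, 1], offspring=[0, 2, 2, 0], Z_1=4
gen 1: Z_1=4, draws=[0, 2, 0, 2], offspring=[2, 2, 2, 2], Z_2=8
gen 2: Z_2=8, draws=[2, 1, 2, 2, 1, 1, 0, 4], offspring=[2, 0, 2, 2, 0, 0, 2, 2], Z_3=10
gen 3: Z_3=10, draws=[3, 1, 0, 2, 0, 0, 3, 1, 4, 3], offspring=[0, 0, 2, 2, 2, 2, 0, 0, 2, 0], Z_4=10
gen 4: Z_4=10, draws=[4, 4, 4, 4, 3, 3, 0, 1, 1, 3], offspring=[2, 2, 2, 2, 0, 0, 2, 0, 0, 0], Z_5=10
gen 5: Z_5=10, draws=[4, 0, 1, 4, 3, 0, 4, 0, 0, 3], offspring=[2, 2, 0, 2, 0, 2, 2, 2, 2, 0], Z_6=14
gen 6: Z_6=14, draws=[1, 3, 1, 3, 0, 4, 3, 0, 4, 4, 4, 0, 0, 4], offspring=[0, 0, 0, 0, 2, 2, 0, 2, 2, 2, 2, 2, 2, 2], Z_7=18
gen 7: Z_7=18, draws=[3, 3, 0, 1, 3, 4, 4, 1, 4, 3, 2, 2, 2, 4, 2, 1, 4, 2], offspring=[0, 0, 2, 0, 0, 2, 2, 0, 2, 0, 2, 2, 2, 2, 2, 0, 2, 2], Z_8=22

no


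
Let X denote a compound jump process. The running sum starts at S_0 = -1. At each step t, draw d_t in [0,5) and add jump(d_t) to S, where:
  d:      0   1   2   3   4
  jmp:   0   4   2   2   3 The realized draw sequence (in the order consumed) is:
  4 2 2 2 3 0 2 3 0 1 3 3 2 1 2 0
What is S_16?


30

t=0: S=-1, d=4, jump=3, S_1=2
t=1: S=2, d=2, jump=2, S_2=4
t=2: S=4, d=2, jump=2, S_3=6
t=3: S=6, d=2, jump=2, S_4=8
t=4: S=8, d=3, jump=2, S_5=10
t=5: S=10, d=0, jump=0, S_6=10
t=6: S=10, d=2, jump=2, S_7=12
t=7: S=12, d=3, jump=2, S_8=14
t=8: S=14, d=0, jump=0, S_9=14
t=9: S=14, d=1, jump=4, S_10=18
t=10: S=18, d=3, jump=2, S_11=20
t=11: S=20, d=3, jump=2, S_12=22
t=12: S=22, d=2, jump=2, S_13=24
t=13: S=24, d=1, jump=4, S_14=28
t=14: S=28, d=2, jump=2, S_15=30
t=15: S=30, d=0, jump=0, S_16=30


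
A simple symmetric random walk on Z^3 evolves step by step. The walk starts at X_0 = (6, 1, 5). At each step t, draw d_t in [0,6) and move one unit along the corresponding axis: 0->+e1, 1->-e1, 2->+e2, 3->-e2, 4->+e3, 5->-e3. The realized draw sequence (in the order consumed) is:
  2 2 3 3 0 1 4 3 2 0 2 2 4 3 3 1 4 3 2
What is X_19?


(6, 1, 8)

t=0: X=(6, 1, 5), d=2 → +e2, X_1=(6, 2, 5)
t=1: X=(6, 2, 5), d=2 → +e2, X_2=(6, 3, 5)
t=2: X=(6, 3, 5), d=3 → -e2, X_3=(6, 2, 5)
t=3: X=(6, 2, 5), d=3 → -e2, X_4=(6, 1, 5)
t=4: X=(6, 1, 5), d=0 → +e1, X_5=(7, 1, 5)
t=5: X=(7, 1, 5), d=1 → -e1, X_6=(6, 1, 5)
t=6: X=(6, 1, 5), d=4 → +e3, X_7=(6, 1, 6)
t=7: X=(6, 1, 6), d=3 → -e2, X_8=(6, 0, 6)
t=8: X=(6, 0, 6), d=2 → +e2, X_9=(6, 1, 6)
t=9: X=(6, 1, 6), d=0 → +e1, X_10=(7, 1, 6)
t=10: X=(7, 1, 6), d=2 → +e2, X_11=(7, 2, 6)
t=11: X=(7, 2, 6), d=2 → +e2, X_12=(7, 3, 6)
t=12: X=(7, 3, 6), d=4 → +e3, X_13=(7, 3, 7)
t=13: X=(7, 3, 7), d=3 → -e2, X_14=(7, 2, 7)
t=14: X=(7, 2, 7), d=3 → -e2, X_15=(7, 1, 7)
t=15: X=(7, 1, 7), d=1 → -e1, X_16=(6, 1, 7)
t=16: X=(6, 1, 7), d=4 → +e3, X_17=(6, 1, 8)
t=17: X=(6, 1, 8), d=3 → -e2, X_18=(6, 0, 8)
t=18: X=(6, 0, 8), d=2 → +e2, X_19=(6, 1, 8)


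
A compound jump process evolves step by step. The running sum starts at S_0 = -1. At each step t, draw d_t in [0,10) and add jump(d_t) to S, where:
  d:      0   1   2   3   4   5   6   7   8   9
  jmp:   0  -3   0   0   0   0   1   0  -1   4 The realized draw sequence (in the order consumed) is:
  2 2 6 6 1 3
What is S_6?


t=0: S=-1, d=2, jump=0, S_1=-1
t=1: S=-1, d=2, jump=0, S_2=-1
t=2: S=-1, d=6, jump=1, S_3=0
t=3: S=0, d=6, jump=1, S_4=1
t=4: S=1, d=1, jump=-3, S_5=-2
t=5: S=-2, d=3, jump=0, S_6=-2

-2


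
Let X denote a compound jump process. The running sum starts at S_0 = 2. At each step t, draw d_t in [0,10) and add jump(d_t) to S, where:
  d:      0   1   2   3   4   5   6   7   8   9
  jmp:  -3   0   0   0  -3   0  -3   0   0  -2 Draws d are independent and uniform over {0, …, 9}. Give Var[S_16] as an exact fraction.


756/25

Outcome values over d=0..9: [-3, 0, 0, 0, -3, 0, -3, 0, 0, -2]
Σy = -11, Σy² = 31, M = 10
μ = -11/10 = -11/10,  σ² = 31/10 − (-11/10)² = 189/100
Independent increments: Var[S_16] = 16·σ² = 16·(189/100) = 756/25


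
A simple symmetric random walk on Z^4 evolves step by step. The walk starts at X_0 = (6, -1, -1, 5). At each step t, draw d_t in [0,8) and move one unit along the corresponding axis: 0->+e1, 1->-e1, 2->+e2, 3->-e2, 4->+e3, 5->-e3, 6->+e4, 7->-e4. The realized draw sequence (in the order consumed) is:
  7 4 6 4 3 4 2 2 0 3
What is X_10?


t=0: X=(6, -1, -1, 5), d=7 → -e4, X_1=(6, -1, -1, 4)
t=1: X=(6, -1, -1, 4), d=4 → +e3, X_2=(6, -1, 0, 4)
t=2: X=(6, -1, 0, 4), d=6 → +e4, X_3=(6, -1, 0, 5)
t=3: X=(6, -1, 0, 5), d=4 → +e3, X_4=(6, -1, 1, 5)
t=4: X=(6, -1, 1, 5), d=3 → -e2, X_5=(6, -2, 1, 5)
t=5: X=(6, -2, 1, 5), d=4 → +e3, X_6=(6, -2, 2, 5)
t=6: X=(6, -2, 2, 5), d=2 → +e2, X_7=(6, -1, 2, 5)
t=7: X=(6, -1, 2, 5), d=2 → +e2, X_8=(6, 0, 2, 5)
t=8: X=(6, 0, 2, 5), d=0 → +e1, X_9=(7, 0, 2, 5)
t=9: X=(7, 0, 2, 5), d=3 → -e2, X_10=(7, -1, 2, 5)

(7, -1, 2, 5)


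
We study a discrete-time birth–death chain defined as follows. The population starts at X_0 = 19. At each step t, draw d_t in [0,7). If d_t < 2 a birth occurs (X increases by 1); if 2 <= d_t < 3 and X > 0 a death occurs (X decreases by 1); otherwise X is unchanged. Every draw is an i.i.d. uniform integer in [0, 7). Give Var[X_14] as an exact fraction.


40/7

X can drop by at most 1 per step and X_0 = 19 > T = 14, so X_t >= 19 − t >= 5 > 0 for every t <= 14: the floor at 0 (the 'and X > 0' condition) never binds. Hence X_14 = X_0 + Σ_{t<14} Y_t with i.i.d. increments Y_t = y(d_t) ∈ {+1, −1, 0}.
Outcome values over d=0..6: [1, 1, -1, 0, 0, 0, 0]
Σy = 1, Σy² = 3, M = 7
μ = 1/7 = 1/7,  σ² = 3/7 − (1/7)² = 20/49
Independent increments: Var[X_14] = 14·σ² = 14·(20/49) = 40/7


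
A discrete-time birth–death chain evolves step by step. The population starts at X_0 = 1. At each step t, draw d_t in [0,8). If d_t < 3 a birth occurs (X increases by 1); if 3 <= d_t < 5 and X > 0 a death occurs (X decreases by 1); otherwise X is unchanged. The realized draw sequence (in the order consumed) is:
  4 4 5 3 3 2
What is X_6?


t=0: X=1, d=4 → death, X_1=0
t=1: X=0, d=4 → hold, X_2=0
t=2: X=0, d=5 → hold, X_3=0
t=3: X=0, d=3 → hold, X_4=0
t=4: X=0, d=3 → hold, X_5=0
t=5: X=0, d=2 → birth, X_6=1

1


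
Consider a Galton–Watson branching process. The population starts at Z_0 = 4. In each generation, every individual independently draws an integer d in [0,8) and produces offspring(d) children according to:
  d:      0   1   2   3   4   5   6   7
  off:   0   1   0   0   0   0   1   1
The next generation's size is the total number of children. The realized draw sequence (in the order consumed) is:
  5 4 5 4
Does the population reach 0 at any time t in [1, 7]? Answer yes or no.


gen 0: Z_0=4, draws=[5, 4, 5, 4], offspring=[0, 0, 0, 0], Z_1=0
gen 1: Z_1=0, draws=[], offspring=[], Z_2=0
gen 2: Z_2=0, draws=[], offspring=[], Z_3=0
gen 3: Z_3=0, draws=[], offspring=[], Z_4=0
gen 4: Z_4=0, draws=[], offspring=[], Z_5=0
gen 5: Z_5=0, draws=[], offspring=[], Z_6=0
gen 6: Z_6=0, draws=[], offspring=[], Z_7=0

yes


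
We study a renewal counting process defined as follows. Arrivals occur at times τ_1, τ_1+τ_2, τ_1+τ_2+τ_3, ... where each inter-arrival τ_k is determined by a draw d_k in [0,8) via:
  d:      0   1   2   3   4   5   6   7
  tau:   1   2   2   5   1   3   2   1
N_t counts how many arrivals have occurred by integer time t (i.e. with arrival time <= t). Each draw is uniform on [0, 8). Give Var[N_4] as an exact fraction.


Inter-arrival values over d=0..7: [1, 2, 2, 5, 1, 3, 2, 1]
Each d has probability 1/8, so the pmf of τ is: f(1) = 3/8, f(2) = 3/8, f(3) = 1/8, f(5) = 1/8
Let p_n(j) = P(N_n = j), with p_0 = [1]. Condition on τ_1: p_n(0) = P(τ > n), and for j >= 1, p_n(j) = Σ_{k<=n} f(k)·p_{n−k}(j−1)
p_1 = [5/8, 3/8]  (j = 0..1)
p_2 = [1/4, 39/64, 9/64]  (j = 0..2)
p_3 = [1/8, 29/64, 189/512, 27/512]  (j = 0..3)
p_4 = [1/8, 7/32, 57/128, 783/4096, 81/4096]  (j = 0..4)
E[N_4] = Σ j·p_4(j) = 7217/4096;  E[N_4²] = Σ j²·p_4(j) = 16535/4096
Var[N_4] = 16535/4096 − (7217/4096)² = 15642271/16777216

15642271/16777216


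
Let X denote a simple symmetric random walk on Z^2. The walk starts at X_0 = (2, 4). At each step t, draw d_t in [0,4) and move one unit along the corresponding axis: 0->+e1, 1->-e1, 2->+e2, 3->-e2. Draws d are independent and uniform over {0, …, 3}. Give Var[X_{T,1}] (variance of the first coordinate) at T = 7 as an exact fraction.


Outcome values over d=0..3: [1, -1, 0, 0]
Σy = 0, Σy² = 2, M = 4
μ = 0/4 = 0,  σ² = 2/4 − (0)² = 1/2
Independent increments: Var[X_7] = 7·σ² = 7·(1/2) = 7/2

7/2


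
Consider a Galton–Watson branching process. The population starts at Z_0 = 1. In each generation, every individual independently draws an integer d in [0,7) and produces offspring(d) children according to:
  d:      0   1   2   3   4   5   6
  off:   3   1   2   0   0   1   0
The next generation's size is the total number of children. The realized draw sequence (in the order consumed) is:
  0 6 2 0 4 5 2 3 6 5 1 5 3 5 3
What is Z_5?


1

gen 0: Z_0=1, draws=[0], offspring=[3], Z_1=3
gen 1: Z_1=3, draws=[6, 2, 0], offspring=[0, 2, 3], Z_2=5
gen 2: Z_2=5, draws=[4, 5, 2, 3, 6], offspring=[0, 1, 2, 0, 0], Z_3=3
gen 3: Z_3=3, draws=[5, 1, 5], offspring=[1, 1, 1], Z_4=3
gen 4: Z_4=3, draws=[3, 5, 3], offspring=[0, 1, 0], Z_5=1


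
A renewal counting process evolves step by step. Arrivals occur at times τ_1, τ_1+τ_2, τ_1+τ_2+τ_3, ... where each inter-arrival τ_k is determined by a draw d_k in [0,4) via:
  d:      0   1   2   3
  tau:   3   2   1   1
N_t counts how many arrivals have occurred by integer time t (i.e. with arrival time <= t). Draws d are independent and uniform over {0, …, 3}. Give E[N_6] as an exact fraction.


213/64

Inter-arrival values over d=0..3: [3, 2, 1, 1]
Each d has probability 1/4, so the pmf of τ is: f(1) = 1/2, f(2) = 1/4, f(3) = 1/4
Renewal equation for m(n) = E[N_n]: condition on τ_1 = k (if k <= n, one arrival plus a fresh copy on the remaining n−k steps): m(n) = F(n) + Σ_{k<=n} f(k)·m(n−k), where F(n) = P(τ <= n) and m(0) = 0
m(1) = F(1) = 1/2
m(2) = F(2) + f(1)·m(1) = 3/4 + 1/2·1/2 = 1
m(3) = F(3) + f(1)·m(2) + f(2)·m(1) = 1 + 1/2·1 + 1/4·1/2 = 13/8
m(4) = F(4) + f(1)·m(3) + f(2)·m(2) + f(3)·m(1) = 1 + 1/2·13/8 + 1/4·1 + 1/4·1/2 = 35/16
m(5) = F(5) + f(1)·m(4) + f(2)·m(3) + f(3)·m(2) = 1 + 1/2·35/16 + 1/4·13/8 + 1/4·1 = 11/4
m(6) = F(6) + f(1)·m(5) + f(2)·m(4) + f(3)·m(3) = 1 + 1/2·11/4 + 1/4·35/16 + 1/4·13/8 = 213/64
E[N_6] = m(6) = 213/64


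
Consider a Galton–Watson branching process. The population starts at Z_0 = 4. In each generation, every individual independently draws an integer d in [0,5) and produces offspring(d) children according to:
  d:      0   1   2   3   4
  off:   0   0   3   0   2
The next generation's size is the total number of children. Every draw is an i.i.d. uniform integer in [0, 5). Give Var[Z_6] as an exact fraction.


Outcome values over d=0..4: [0, 0, 3, 0, 2]
Σy = 5, Σy² = 13, M = 5
μ = 5/5 = 1,  σ² = 13/5 − (1)² = 8/5
V_0 = 0, E_0 = 4
V_1 = 8/5·E_0 + (1)²·V_0 = 32/5;  E_1 = 4
V_2 = 8/5·E_1 + (1)²·V_1 = 64/5;  E_2 = 4
V_3 = 8/5·E_2 + (1)²·V_2 = 96/5;  E_3 = 4
V_4 = 8/5·E_3 + (1)²·V_3 = 128/5;  E_4 = 4
V_5 = 8/5·E_4 + (1)²·V_4 = 32;  E_5 = 4
V_6 = 8/5·E_5 + (1)²·V_5 = 192/5;  E_6 = 4

192/5


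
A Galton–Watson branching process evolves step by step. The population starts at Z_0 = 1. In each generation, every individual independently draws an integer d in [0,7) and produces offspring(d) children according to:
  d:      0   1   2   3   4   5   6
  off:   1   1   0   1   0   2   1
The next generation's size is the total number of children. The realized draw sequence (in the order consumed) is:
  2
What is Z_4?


0

gen 0: Z_0=1, draws=[2], offspring=[0], Z_1=0
gen 1: Z_1=0, draws=[], offspring=[], Z_2=0
gen 2: Z_2=0, draws=[], offspring=[], Z_3=0
gen 3: Z_3=0, draws=[], offspring=[], Z_4=0


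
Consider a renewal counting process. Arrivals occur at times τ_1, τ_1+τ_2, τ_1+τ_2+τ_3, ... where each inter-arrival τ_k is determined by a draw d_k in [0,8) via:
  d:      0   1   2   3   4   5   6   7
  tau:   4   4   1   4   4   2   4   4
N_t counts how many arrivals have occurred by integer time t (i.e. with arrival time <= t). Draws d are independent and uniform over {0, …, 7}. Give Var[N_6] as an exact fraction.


24969605407/68719476736

Inter-arrival values over d=0..7: [4, 4, 1, 4, 4, 2, 4, 4]
Each d has probability 1/8, so the pmf of τ is: f(1) = 1/8, f(2) = 1/8, f(4) = 3/4
Let p_n(j) = P(N_n = j), with p_0 = [1]. Condition on τ_1: p_n(0) = P(τ > n), and for j >= 1, p_n(j) = Σ_{k<=n} f(k)·p_{n−k}(j−1)
p_1 = [7/8, 1/8]  (j = 0..1)
p_2 = [3/4, 15/64, 1/64]  (j = 0..2)
p_3 = [3/4, 13/64, 23/512, 1/512]  (j = 0..3)
p_4 = [0, 15/16, 7/128, 31/4096, 1/4096]  (j = 0..4)
p_5 = [0, 3/4, 121/512, 51/4096, 39/32768, 1/32768]  (j = 0..5)
p_6 = [0, 9/16, 99/256, 197/4096, 41/16384, 47/262144, 1/262144]  (j = 0..6)
E[N_6] = Σ j·p_6(j) = 390897/262144;  E[N_6²] = Σ j²·p_6(j) = 678139/262144
Var[N_6] = 678139/262144 − (390897/262144)² = 24969605407/68719476736


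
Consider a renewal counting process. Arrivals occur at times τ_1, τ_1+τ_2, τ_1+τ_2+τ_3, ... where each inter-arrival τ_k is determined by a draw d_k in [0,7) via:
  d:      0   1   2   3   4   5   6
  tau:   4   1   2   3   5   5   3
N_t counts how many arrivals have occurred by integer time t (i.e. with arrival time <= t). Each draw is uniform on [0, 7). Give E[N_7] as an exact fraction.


Inter-arrival values over d=0..6: [4, 1, 2, 3, 5, 5, 3]
Each d has probability 1/7, so the pmf of τ is: f(1) = 1/7, f(2) = 1/7, f(3) = 2/7, f(4) = 1/7, f(5) = 2/7
Renewal equation for m(n) = E[N_n]: condition on τ_1 = k (if k <= n, one arrival plus a fresh copy on the remaining n−k steps): m(n) = F(n) + Σ_{k<=n} f(k)·m(n−k), where F(n) = P(τ <= n) and m(0) = 0
m(1) = F(1) = 1/7
m(2) = F(2) + f(1)·m(1) = 2/7 + 1/7·1/7 = 15/49
m(3) = F(3) + f(1)·m(2) + f(2)·m(1) = 4/7 + 1/7·15/49 + 1/7·1/7 = 218/343
m(4) = F(4) + f(1)·m(3) + f(2)·m(2) + f(3)·m(1) = 5/7 + 1/7·218/343 + 1/7·15/49 + 2/7·1/7 = 2136/2401
m(5) = F(5) + f(1)·m(4) + f(2)·m(3) + f(3)·m(2) + f(4)·m(1) = 1 + 1/7·2136/2401 + 1/7·218/343 + 2/7·15/49 + 1/7·1/7 = 22282/16807
m(6) = F(6) + f(1)·m(5) + f(2)·m(4) + f(3)·m(3) + f(4)·m(2) + f(5)·m(1) = 1 + 1/7·22282/16807 + 1/7·2136/2401 + 2/7·218/343 + 1/7·15/49 + 2/7·1/7 = 186194/117649
m(7) = F(7) + f(1)·m(6) + f(2)·m(5) + f(3)·m(4) + f(4)·m(3) + f(5)·m(2) = 1 + 1/7·186194/117649 + 1/7·22282/16807 + 2/7·2136/2401 + 1/7·218/343 + 2/7·15/49 = 1521843/823543
E[N_7] = m(7) = 1521843/823543

1521843/823543


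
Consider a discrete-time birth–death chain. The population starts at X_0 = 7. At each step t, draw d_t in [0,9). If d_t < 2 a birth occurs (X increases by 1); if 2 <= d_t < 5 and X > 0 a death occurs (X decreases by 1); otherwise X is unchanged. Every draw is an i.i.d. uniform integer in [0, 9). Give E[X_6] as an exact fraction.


X can drop by at most 1 per step and X_0 = 7 > T = 6, so X_t >= 7 − t >= 1 > 0 for every t <= 6: the floor at 0 (the 'and X > 0' condition) never binds. Hence X_6 = X_0 + Σ_{t<6} Y_t with i.i.d. increments Y_t = y(d_t) ∈ {+1, −1, 0}.
Outcome values over d=0..8: [1, 1, -1, -1, -1, 0, 0, 0, 0]
Σy = -1, Σy² = 5, M = 9
μ = -1/9 = -1/9,  σ² = 5/9 − (-1/9)² = 44/81
E[X_6] = 7 + 6·(-1/9) = 19/3

19/3


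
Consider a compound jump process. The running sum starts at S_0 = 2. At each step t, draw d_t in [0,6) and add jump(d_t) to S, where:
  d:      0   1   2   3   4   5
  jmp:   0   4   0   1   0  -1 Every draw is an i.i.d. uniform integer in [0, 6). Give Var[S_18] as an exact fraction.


46

Outcome values over d=0..5: [0, 4, 0, 1, 0, -1]
Σy = 4, Σy² = 18, M = 6
μ = 4/6 = 2/3,  σ² = 18/6 − (2/3)² = 23/9
Independent increments: Var[S_18] = 18·σ² = 18·(23/9) = 46


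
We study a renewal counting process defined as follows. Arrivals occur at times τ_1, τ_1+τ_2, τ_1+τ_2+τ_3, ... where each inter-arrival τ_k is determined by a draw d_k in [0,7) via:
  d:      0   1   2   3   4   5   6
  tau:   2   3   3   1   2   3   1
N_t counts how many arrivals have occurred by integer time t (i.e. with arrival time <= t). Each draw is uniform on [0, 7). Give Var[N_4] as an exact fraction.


2501180/5764801

Inter-arrival values over d=0..6: [2, 3, 3, 1, 2, 3, 1]
Each d has probability 1/7, so the pmf of τ is: f(1) = 2/7, f(2) = 2/7, f(3) = 3/7
Let p_n(j) = P(N_n = j), with p_0 = [1]. Condition on τ_1: p_n(0) = P(τ > n), and for j >= 1, p_n(j) = Σ_{k<=n} f(k)·p_{n−k}(j−1)
p_1 = [5/7, 2/7]  (j = 0..1)
p_2 = [3/7, 24/49, 4/49]  (j = 0..2)
p_3 = [0, 37/49, 76/343, 8/343]  (j = 0..3)
p_4 = [0, 3/7, 164/343, 208/2401, 16/2401]  (j = 0..4)
E[N_4] = Σ j·p_4(j) = 4013/2401;  E[N_4²] = Σ j²·p_4(j) = 1107/343
Var[N_4] = 1107/343 − (4013/2401)² = 2501180/5764801


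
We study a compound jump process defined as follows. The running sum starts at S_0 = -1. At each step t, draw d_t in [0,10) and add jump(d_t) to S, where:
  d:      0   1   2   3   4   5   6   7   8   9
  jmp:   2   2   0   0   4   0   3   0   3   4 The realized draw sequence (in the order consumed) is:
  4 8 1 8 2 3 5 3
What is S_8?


t=0: S=-1, d=4, jump=4, S_1=3
t=1: S=3, d=8, jump=3, S_2=6
t=2: S=6, d=1, jump=2, S_3=8
t=3: S=8, d=8, jump=3, S_4=11
t=4: S=11, d=2, jump=0, S_5=11
t=5: S=11, d=3, jump=0, S_6=11
t=6: S=11, d=5, jump=0, S_7=11
t=7: S=11, d=3, jump=0, S_8=11

11


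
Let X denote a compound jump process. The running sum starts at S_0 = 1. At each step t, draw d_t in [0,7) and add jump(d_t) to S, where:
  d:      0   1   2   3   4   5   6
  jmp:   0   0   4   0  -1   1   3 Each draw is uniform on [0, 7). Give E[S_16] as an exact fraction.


17

Outcome values over d=0..6: [0, 0, 4, 0, -1, 1, 3]
Σy = 7, Σy² = 27, M = 7
μ = 7/7 = 1,  σ² = 27/7 − (1)² = 20/7
E[S_16] = 1 + 16·(1) = 17


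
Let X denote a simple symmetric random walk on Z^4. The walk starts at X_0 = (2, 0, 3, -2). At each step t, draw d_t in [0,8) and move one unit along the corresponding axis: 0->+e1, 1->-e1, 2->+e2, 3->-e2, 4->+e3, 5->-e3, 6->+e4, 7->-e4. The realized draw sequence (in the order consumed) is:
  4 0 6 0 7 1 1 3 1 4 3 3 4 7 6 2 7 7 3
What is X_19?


t=0: X=(2, 0, 3, -2), d=4 → +e3, X_1=(2, 0, 4, -2)
t=1: X=(2, 0, 4, -2), d=0 → +e1, X_2=(3, 0, 4, -2)
t=2: X=(3, 0, 4, -2), d=6 → +e4, X_3=(3, 0, 4, -1)
t=3: X=(3, 0, 4, -1), d=0 → +e1, X_4=(4, 0, 4, -1)
t=4: X=(4, 0, 4, -1), d=7 → -e4, X_5=(4, 0, 4, -2)
t=5: X=(4, 0, 4, -2), d=1 → -e1, X_6=(3, 0, 4, -2)
t=6: X=(3, 0, 4, -2), d=1 → -e1, X_7=(2, 0, 4, -2)
t=7: X=(2, 0, 4, -2), d=3 → -e2, X_8=(2, -1, 4, -2)
t=8: X=(2, -1, 4, -2), d=1 → -e1, X_9=(1, -1, 4, -2)
t=9: X=(1, -1, 4, -2), d=4 → +e3, X_10=(1, -1, 5, -2)
t=10: X=(1, -1, 5, -2), d=3 → -e2, X_11=(1, -2, 5, -2)
t=11: X=(1, -2, 5, -2), d=3 → -e2, X_12=(1, -3, 5, -2)
t=12: X=(1, -3, 5, -2), d=4 → +e3, X_13=(1, -3, 6, -2)
t=13: X=(1, -3, 6, -2), d=7 → -e4, X_14=(1, -3, 6, -3)
t=14: X=(1, -3, 6, -3), d=6 → +e4, X_15=(1, -3, 6, -2)
t=15: X=(1, -3, 6, -2), d=2 → +e2, X_16=(1, -2, 6, -2)
t=16: X=(1, -2, 6, -2), d=7 → -e4, X_17=(1, -2, 6, -3)
t=17: X=(1, -2, 6, -3), d=7 → -e4, X_18=(1, -2, 6, -4)
t=18: X=(1, -2, 6, -4), d=3 → -e2, X_19=(1, -3, 6, -4)

(1, -3, 6, -4)


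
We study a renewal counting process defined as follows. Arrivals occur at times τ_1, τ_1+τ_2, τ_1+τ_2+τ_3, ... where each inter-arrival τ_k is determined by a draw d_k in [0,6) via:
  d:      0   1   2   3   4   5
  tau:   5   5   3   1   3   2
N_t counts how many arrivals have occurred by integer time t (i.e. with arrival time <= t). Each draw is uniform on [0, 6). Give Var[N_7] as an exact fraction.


Inter-arrival values over d=0..5: [5, 5, 3, 1, 3, 2]
Each d has probability 1/6, so the pmf of τ is: f(1) = 1/6, f(2) = 1/6, f(3) = 1/3, f(5) = 1/3
Let p_n(j) = P(N_n = j), with p_0 = [1]. Condition on τ_1: p_n(0) = P(τ > n), and for j >= 1, p_n(j) = Σ_{k<=n} f(k)·p_{n−k}(j−1)
p_1 = [5/6, 1/6]  (j = 0..1)
p_2 = [2/3, 11/36, 1/36]  (j = 0..2)
p_3 = [1/3, 7/12, 17/216, 1/216]  (j = 0..3)
p_4 = [1/3, 4/9, 11/54, 23/1296, 1/1296]  (j = 0..4)
p_5 = [0, 2/3, 59/216, 73/1296, 29/7776, 1/7776]  (j = 0..5)
p_6 = [0, 4/9, 47/108, 137/1296, 1/72, 35/46656, 1/46656]  (j = 0..6)
p_7 = [0, 1/3, 47/108, 253/1296, 8/243, 149/46656, 41/279936, 1/279936]  (j = 0..7)
E[N_7] = Σ j·p_7(j) = 542491/279936;  E[N_7²] = Σ j²·p_7(j) = 1243771/279936
Var[N_7] = 1243771/279936 − (542491/279936)² = 53879793575/78364164096

53879793575/78364164096


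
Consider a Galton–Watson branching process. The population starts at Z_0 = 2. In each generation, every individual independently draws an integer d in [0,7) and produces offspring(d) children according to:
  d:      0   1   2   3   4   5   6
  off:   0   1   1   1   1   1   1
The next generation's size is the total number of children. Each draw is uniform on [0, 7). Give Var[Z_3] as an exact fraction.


Outcome values over d=0..6: [0, 1, 1, 1, 1, 1, 1]
Σy = 6, Σy² = 6, M = 7
μ = 6/7 = 6/7,  σ² = 6/7 − (6/7)² = 6/49
V_0 = 0, E_0 = 2
V_1 = 6/49·E_0 + (6/7)²·V_0 = 12/49;  E_1 = 12/7
V_2 = 6/49·E_1 + (6/7)²·V_1 = 936/2401;  E_2 = 72/49
V_3 = 6/49·E_2 + (6/7)²·V_2 = 54864/117649;  E_3 = 432/343

54864/117649


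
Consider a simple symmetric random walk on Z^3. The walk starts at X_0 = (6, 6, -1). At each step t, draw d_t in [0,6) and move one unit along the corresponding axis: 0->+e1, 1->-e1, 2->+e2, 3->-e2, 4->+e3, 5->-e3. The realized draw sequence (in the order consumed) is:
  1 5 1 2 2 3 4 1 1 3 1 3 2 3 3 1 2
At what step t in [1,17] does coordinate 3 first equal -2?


t=0: X=(6, 6, -1), d=1 → -e1, X_1=(5, 6, -1)
t=1: X=(5, 6, -1), d=5 → -e3, X_2=(5, 6, -2)
t=2: X=(5, 6, -2), d=1 → -e1, X_3=(4, 6, -2)
t=3: X=(4, 6, -2), d=2 → +e2, X_4=(4, 7, -2)
t=4: X=(4, 7, -2), d=2 → +e2, X_5=(4, 8, -2)
t=5: X=(4, 8, -2), d=3 → -e2, X_6=(4, 7, -2)
t=6: X=(4, 7, -2), d=4 → +e3, X_7=(4, 7, -1)
t=7: X=(4, 7, -1), d=1 → -e1, X_8=(3, 7, -1)
t=8: X=(3, 7, -1), d=1 → -e1, X_9=(2, 7, -1)
t=9: X=(2, 7, -1), d=3 → -e2, X_10=(2, 6, -1)
t=10: X=(2, 6, -1), d=1 → -e1, X_11=(1, 6, -1)
t=11: X=(1, 6, -1), d=3 → -e2, X_12=(1, 5, -1)
t=12: X=(1, 5, -1), d=2 → +e2, X_13=(1, 6, -1)
t=13: X=(1, 6, -1), d=3 → -e2, X_14=(1, 5, -1)
t=14: X=(1, 5, -1), d=3 → -e2, X_15=(1, 4, -1)
t=15: X=(1, 4, -1), d=1 → -e1, X_16=(0, 4, -1)
t=16: X=(0, 4, -1), d=2 → +e2, X_17=(0, 5, -1)

2


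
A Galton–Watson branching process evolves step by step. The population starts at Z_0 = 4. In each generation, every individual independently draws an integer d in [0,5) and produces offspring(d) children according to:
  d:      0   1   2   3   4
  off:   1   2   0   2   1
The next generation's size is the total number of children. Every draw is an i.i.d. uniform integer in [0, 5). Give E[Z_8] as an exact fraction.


6718464/390625

Outcome values over d=0..4: [1, 2, 0, 2, 1]
Σy = 6, Σy² = 10, M = 5
μ = 6/5 = 6/5,  σ² = 10/5 − (6/5)² = 14/25
E[Z_0] = 4
E[Z_1] = 6/5·E[Z_0] = 24/5
E[Z_2] = 6/5·E[Z_1] = 144/25
E[Z_3] = 6/5·E[Z_2] = 864/125
E[Z_4] = 6/5·E[Z_3] = 5184/625
E[Z_5] = 6/5·E[Z_4] = 31104/3125
E[Z_6] = 6/5·E[Z_5] = 186624/15625
E[Z_7] = 6/5·E[Z_6] = 1119744/78125
E[Z_8] = 6/5·E[Z_7] = 6718464/390625


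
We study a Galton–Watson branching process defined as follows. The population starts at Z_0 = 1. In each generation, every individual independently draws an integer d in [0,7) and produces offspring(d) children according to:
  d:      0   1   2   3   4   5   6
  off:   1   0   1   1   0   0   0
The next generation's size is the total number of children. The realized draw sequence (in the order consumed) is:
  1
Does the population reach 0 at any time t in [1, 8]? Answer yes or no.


yes

gen 0: Z_0=1, draws=[1], offspring=[0], Z_1=0
gen 1: Z_1=0, draws=[], offspring=[], Z_2=0
gen 2: Z_2=0, draws=[], offspring=[], Z_3=0
gen 3: Z_3=0, draws=[], offspring=[], Z_4=0
gen 4: Z_4=0, draws=[], offspring=[], Z_5=0
gen 5: Z_5=0, draws=[], offspring=[], Z_6=0
gen 6: Z_6=0, draws=[], offspring=[], Z_7=0
gen 7: Z_7=0, draws=[], offspring=[], Z_8=0


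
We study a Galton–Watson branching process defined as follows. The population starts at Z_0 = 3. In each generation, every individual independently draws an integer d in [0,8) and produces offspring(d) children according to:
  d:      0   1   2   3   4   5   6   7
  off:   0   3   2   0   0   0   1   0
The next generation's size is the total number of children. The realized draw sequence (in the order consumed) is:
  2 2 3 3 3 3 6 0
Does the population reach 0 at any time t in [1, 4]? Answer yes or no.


gen 0: Z_0=3, draws=[2, 2, 3], offspring=[2, 2, 0], Z_1=4
gen 1: Z_1=4, draws=[3, 3, 3, 6], offspring=[0, 0, 0, 1], Z_2=1
gen 2: Z_2=1, draws=[0], offspring=[0], Z_3=0
gen 3: Z_3=0, draws=[], offspring=[], Z_4=0

yes


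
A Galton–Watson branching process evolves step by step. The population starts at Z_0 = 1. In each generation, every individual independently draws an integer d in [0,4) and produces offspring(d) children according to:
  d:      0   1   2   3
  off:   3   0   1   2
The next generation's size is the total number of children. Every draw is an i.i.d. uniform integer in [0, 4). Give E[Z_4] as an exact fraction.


81/16

Outcome values over d=0..3: [3, 0, 1, 2]
Σy = 6, Σy² = 14, M = 4
μ = 6/4 = 3/2,  σ² = 14/4 − (3/2)² = 5/4
E[Z_0] = 1
E[Z_1] = 3/2·E[Z_0] = 3/2
E[Z_2] = 3/2·E[Z_1] = 9/4
E[Z_3] = 3/2·E[Z_2] = 27/8
E[Z_4] = 3/2·E[Z_3] = 81/16


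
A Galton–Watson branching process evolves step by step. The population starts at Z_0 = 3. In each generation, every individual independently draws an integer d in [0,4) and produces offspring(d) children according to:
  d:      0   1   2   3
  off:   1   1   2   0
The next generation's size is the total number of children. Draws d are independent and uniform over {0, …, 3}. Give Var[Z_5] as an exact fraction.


15/2

Outcome values over d=0..3: [1, 1, 2, 0]
Σy = 4, Σy² = 6, M = 4
μ = 4/4 = 1,  σ² = 6/4 − (1)² = 1/2
V_0 = 0, E_0 = 3
V_1 = 1/2·E_0 + (1)²·V_0 = 3/2;  E_1 = 3
V_2 = 1/2·E_1 + (1)²·V_1 = 3;  E_2 = 3
V_3 = 1/2·E_2 + (1)²·V_2 = 9/2;  E_3 = 3
V_4 = 1/2·E_3 + (1)²·V_3 = 6;  E_4 = 3
V_5 = 1/2·E_4 + (1)²·V_4 = 15/2;  E_5 = 3


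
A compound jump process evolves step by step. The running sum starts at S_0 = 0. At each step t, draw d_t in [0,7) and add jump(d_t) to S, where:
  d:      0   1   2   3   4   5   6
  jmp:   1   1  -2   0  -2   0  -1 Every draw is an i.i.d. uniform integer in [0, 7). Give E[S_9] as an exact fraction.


-27/7

Outcome values over d=0..6: [1, 1, -2, 0, -2, 0, -1]
Σy = -3, Σy² = 11, M = 7
μ = -3/7 = -3/7,  σ² = 11/7 − (-3/7)² = 68/49
E[S_9] = 0 + 9·(-3/7) = -27/7


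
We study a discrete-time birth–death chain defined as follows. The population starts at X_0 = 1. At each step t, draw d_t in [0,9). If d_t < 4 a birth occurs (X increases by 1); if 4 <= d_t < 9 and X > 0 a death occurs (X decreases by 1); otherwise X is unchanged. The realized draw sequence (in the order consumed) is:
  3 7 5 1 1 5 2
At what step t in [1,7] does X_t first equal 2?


1

t=0: X=1, d=3 → birth, X_1=2
t=1: X=2, d=7 → death, X_2=1
t=2: X=1, d=5 → death, X_3=0
t=3: X=0, d=1 → birth, X_4=1
t=4: X=1, d=1 → birth, X_5=2
t=5: X=2, d=5 → death, X_6=1
t=6: X=1, d=2 → birth, X_7=2


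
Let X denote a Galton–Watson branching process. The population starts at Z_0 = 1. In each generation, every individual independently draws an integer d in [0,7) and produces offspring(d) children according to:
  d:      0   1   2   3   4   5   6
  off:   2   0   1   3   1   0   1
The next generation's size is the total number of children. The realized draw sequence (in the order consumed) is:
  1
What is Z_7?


gen 0: Z_0=1, draws=[1], offspring=[0], Z_1=0
gen 1: Z_1=0, draws=[], offspring=[], Z_2=0
gen 2: Z_2=0, draws=[], offspring=[], Z_3=0
gen 3: Z_3=0, draws=[], offspring=[], Z_4=0
gen 4: Z_4=0, draws=[], offspring=[], Z_5=0
gen 5: Z_5=0, draws=[], offspring=[], Z_6=0
gen 6: Z_6=0, draws=[], offspring=[], Z_7=0

0
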